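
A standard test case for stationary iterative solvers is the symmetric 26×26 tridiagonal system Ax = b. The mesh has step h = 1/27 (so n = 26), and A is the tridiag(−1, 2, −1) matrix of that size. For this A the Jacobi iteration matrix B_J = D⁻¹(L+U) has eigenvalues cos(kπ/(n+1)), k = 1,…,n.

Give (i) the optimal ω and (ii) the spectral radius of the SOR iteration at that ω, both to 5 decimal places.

ω* = 1.79197, ρ_SOR = 0.79197

[ρ_J] n=26: ρ(B_J) = cos(π/(n+1)) = cos(π/27) = 0.99324.
√(1−ρ_J²) = |sin(π/27)| = 0.116093
ω* = 2/(1+0.116093) = 1.79197
and ρ(B_{ω*}) = 1.79197 − 1 = 0.79197.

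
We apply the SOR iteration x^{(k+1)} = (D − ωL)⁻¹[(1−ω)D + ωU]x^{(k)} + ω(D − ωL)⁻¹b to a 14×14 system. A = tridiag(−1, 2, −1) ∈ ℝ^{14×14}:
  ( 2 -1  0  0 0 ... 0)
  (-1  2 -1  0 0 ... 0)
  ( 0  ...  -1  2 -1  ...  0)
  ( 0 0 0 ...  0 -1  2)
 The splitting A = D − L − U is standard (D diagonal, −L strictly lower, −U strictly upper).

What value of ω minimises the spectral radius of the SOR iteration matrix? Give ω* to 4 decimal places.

ω* = 1.6558

With n=14, ρ(Jacobi) = cos(π/15) = 0.9781.
√(1−ρ_J²) simplifies to sin(π/15) = 0.20791.
[ω*] 2 ÷ (1 + 0.20791) = 2 ÷ 1.20791 = 1.6558.
Hence ρ(B_{ω*}) = 1.6558 − 1 = 0.6558.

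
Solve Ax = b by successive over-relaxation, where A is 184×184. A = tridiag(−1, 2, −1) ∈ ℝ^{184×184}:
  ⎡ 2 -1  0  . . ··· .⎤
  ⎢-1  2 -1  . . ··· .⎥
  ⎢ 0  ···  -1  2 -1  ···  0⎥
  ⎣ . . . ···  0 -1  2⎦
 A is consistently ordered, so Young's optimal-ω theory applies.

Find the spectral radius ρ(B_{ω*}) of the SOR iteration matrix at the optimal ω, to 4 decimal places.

ρ_SOR = 0.9666

n=184: λ(B_J) = 1 − λ(A)/2 = cos(kπ/185); k=1 gives ρ_J = 0.9999.
√(1−ρ_J²) simplifies to sin(π/185) = 0.01698.
Young: ω* = 2/(1+√(1−ρ_J²)) = 2/(1+0.01698) = 2/1.01698 = 1.9666.
Hence ρ(B_{ω*}) = 1.9666 − 1 = 0.9666.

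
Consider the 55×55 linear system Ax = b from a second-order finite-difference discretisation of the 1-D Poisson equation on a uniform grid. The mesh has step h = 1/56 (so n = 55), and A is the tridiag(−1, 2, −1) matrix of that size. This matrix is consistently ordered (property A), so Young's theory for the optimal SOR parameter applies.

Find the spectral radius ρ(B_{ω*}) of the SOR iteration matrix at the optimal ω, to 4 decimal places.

With n=55, ρ(Jacobi) = cos(π/56) = 0.9984.
1 − cos²(π/56) = sin²(π/56) ⇒ √(1−ρ_J²) = sin(π/56) = 0.05607.
Young: ω* = 2/(1+√(1−ρ_J²)) = 2/(1+0.05607) = 2/1.05607 = 1.8938.
[ρ_SOR] ω* − 1 = 0.8938.

ρ_SOR = 0.8938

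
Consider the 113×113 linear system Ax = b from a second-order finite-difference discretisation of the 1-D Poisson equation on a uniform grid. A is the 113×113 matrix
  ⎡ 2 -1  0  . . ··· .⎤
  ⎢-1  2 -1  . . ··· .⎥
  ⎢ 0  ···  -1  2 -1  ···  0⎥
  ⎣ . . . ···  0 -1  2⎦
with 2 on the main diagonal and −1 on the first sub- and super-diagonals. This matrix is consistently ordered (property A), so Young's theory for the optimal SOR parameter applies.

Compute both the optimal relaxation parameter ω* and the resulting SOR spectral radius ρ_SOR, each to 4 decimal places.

With n=113, ρ(Jacobi) = cos(π/114) = 0.9996.
√(1−ρ_J²) simplifies to sin(π/114) = 0.02755.
ω* = 2/(1+0.02755) = 1.9464
ρ_SOR = ω* − 1 ≈ 0.9464.

ω* = 1.9464, ρ_SOR = 0.9464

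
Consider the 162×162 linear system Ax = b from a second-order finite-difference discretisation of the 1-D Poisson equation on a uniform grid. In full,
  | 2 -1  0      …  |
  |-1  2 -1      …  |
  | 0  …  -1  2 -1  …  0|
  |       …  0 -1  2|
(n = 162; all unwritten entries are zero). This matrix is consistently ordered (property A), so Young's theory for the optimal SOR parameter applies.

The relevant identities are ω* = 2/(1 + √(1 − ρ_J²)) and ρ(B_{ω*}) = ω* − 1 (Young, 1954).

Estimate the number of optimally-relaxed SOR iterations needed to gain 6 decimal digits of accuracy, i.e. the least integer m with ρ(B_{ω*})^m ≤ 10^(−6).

n=162: λ(B_J) = 1 − λ(A)/2 = cos(kπ/163); k=1 gives ρ_J = 0.9998143.
root = sin(π/163) = 0.0192724  (since 1−cos² = sin²).
ω* = 2 / (1 + 0.0192724) = 2 / 1.0192724 ≈ 1.9621840.
and ρ(B_{ω*}) = 1.9621840 − 1 = 0.9621840.
ρ_SOR^m ≤ 10^(−6) ⇔ m ≥ 6·ln10/(−ln 0.9621840) = 13.8155/0.0385496 = 358.382; m = ⌈358.382⌉ = 359.

m = 359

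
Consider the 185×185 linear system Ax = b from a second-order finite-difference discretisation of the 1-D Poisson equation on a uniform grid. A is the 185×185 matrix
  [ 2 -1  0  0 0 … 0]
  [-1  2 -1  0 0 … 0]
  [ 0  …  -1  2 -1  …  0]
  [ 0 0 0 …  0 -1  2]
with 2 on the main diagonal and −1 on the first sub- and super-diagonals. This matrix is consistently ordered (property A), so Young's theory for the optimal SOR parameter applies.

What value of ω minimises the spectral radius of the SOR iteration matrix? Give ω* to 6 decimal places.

B_J for the 185×185 system has eigenvalues cos(kπ/186); ρ_J = cos(π/186) = 0.999857.
root = sin(π/186) = 0.0168895  (since 1−cos² = sin²).
ω* = 2 / (1 + 0.0168895) = 2 / 1.0168895 ≈ 1.966782.
[ρ_SOR] ω* − 1 = 0.966782.

ω* = 1.966782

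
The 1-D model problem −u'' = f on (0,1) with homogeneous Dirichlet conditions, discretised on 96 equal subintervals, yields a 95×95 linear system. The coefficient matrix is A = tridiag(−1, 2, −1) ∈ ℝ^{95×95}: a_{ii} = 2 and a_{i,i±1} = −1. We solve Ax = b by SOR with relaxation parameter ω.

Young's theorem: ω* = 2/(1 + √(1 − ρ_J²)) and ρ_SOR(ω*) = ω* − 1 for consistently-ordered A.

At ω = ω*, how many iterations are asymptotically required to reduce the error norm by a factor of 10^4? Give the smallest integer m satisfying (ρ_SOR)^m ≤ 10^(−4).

½·tridiag(1,0,1) at n=95: λ_k = cos(kπ/96); max |λ| at k=1 ⇒ ρ_J = cos(π/96) ≈ 0.9994646.
√(1−ρ_J²) simplifies to sin(π/96) = 0.0327191.
ω* = 2 / (1 + 0.0327191) = 2 / 1.0327191 ≈ 1.9366350.
[ρ_SOR] ω* − 1 = 0.9366350.
4·ln10 = 9.21034; −ln(0.9366350) = 0.0654616; m = ⌈9.21034/0.0654616⌉ = ⌈140.698⌉ = 141.

m = 141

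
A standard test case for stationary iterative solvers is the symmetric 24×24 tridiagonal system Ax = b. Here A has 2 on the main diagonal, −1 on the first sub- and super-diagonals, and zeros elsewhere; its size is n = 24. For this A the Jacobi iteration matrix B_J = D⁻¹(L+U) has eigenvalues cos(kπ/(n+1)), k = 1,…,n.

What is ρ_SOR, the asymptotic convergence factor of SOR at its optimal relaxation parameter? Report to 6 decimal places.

ρ_SOR = 0.777251

With n=24, ρ(Jacobi) = cos(π/25) = 0.992115.
√(1−ρ_J²) = |sin(π/25)| = 0.1253332
ω* = 2/(1+0.1253332) = 1.777251
Hence ρ(B_{ω*}) = 1.777251 − 1 = 0.777251.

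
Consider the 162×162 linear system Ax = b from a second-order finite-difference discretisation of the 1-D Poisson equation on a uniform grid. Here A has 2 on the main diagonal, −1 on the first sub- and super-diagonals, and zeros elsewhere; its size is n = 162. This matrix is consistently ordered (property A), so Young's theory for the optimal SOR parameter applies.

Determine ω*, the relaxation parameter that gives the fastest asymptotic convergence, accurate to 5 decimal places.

½·tridiag(1,0,1) at n=162: λ_k = cos(kπ/163); max |λ| at k=1 ⇒ ρ_J = cos(π/163) ≈ 0.99981.
√(1 − cos²(π/163)) = sin(π/163) ≈ 0.019272.
ω* = 2/(1+0.019272) = 1.96218
ρ_SOR = ω* − 1 ≈ 0.96218.

ω* = 1.96218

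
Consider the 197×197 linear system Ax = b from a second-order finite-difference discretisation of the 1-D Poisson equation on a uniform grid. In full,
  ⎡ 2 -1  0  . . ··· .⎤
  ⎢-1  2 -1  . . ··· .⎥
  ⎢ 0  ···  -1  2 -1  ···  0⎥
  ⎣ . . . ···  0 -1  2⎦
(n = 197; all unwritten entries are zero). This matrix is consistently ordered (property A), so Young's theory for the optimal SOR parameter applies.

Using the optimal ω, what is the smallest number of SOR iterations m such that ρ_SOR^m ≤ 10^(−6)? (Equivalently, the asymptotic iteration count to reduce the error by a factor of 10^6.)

n=197: λ(B_J) = 1 − λ(A)/2 = cos(kπ/198); k=1 gives ρ_J = 0.9998741.
√(1−ρ_J²) simplifies to sin(π/198) = 0.0158660.
ω* = 2/(1 + 0.0158660) = 2/1.0158660 = 1.9687636.
At ω = 1.9687636 every |λ(B_ω)| = ω−1, so ρ_SOR = 0.9687636.
For 6 digits: m = 6·ln10 / (−ln 0.9687636) = 13.8155/0.0317347 = 435.344; round up → m = 436.

m = 436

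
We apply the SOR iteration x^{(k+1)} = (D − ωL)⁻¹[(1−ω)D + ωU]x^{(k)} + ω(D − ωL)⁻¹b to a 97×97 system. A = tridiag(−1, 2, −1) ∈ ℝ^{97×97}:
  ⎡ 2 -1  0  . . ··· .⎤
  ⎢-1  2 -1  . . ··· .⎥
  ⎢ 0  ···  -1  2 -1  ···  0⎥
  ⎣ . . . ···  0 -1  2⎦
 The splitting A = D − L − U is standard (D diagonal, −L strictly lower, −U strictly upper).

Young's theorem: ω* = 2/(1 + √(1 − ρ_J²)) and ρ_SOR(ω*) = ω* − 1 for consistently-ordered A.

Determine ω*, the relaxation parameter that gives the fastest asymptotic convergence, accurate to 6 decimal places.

spectrum of D⁻¹(L+U) = {cos(kπ/98) : 1≤k≤97}; ρ_J = cos(π/98) = 0.999486.
root = sin(π/98) = 0.0320516  (since 1−cos² = sin²).
ω* = 2/(1 + 0.0320516) = 2/1.0320516 = 1.937888.
ρ_SOR = ω* − 1 ≈ 0.937888.

ω* = 1.937888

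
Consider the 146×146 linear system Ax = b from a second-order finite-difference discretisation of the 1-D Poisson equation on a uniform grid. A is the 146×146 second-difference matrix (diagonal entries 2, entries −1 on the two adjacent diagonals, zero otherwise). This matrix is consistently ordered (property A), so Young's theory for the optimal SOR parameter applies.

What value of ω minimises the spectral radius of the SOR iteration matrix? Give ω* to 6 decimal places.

n=146: λ(B_J) = 1 − λ(A)/2 = cos(kπ/147); k=1 gives ρ_J = 0.999772.
1 − cos²(π/147) = sin²(π/147) ⇒ √(1−ρ_J²) = sin(π/147) = 0.0213698.
ω* = 2 / (1 + 0.0213698) = 2 / 1.0213698 ≈ 1.958155.
Hence ρ(B_{ω*}) = 1.958155 − 1 = 0.958155.

ω* = 1.958155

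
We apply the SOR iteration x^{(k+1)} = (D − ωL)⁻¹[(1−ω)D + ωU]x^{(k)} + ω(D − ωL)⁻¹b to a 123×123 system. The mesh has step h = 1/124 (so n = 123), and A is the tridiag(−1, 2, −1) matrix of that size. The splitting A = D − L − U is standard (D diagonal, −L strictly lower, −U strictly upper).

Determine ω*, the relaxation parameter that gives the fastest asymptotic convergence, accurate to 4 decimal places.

ω* = 1.9506

spectrum of D⁻¹(L+U) = {cos(kπ/124) : 1≤k≤123}; ρ_J = cos(π/124) = 0.9997.
1 − cos²(π/124) = sin²(π/124) ⇒ √(1−ρ_J²) = sin(π/124) = 0.02533.
Young: ω* = 2/(1+√(1−ρ_J²)) = 2/(1+0.02533) = 2/1.02533 = 1.9506.
ρ(B_{ω*}) = ω*−1 = 0.9506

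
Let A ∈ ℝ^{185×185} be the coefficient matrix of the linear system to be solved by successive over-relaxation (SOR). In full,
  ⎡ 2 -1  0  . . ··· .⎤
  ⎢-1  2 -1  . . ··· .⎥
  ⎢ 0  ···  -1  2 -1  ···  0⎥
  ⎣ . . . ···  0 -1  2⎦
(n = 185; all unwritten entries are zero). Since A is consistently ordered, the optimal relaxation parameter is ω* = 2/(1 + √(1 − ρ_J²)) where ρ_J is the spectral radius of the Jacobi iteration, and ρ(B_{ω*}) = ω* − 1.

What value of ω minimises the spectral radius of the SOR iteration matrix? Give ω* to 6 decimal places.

ω* = 1.966782

ρ_J = max_k |cos(kπ/186)| = cos(π/186) = 0.999857
1 − cos²(π/186) = sin²(π/186) ⇒ √(1−ρ_J²) = sin(π/186) = 0.0168895.
ω* = 2/(1 + 0.0168895) = 2/1.0168895 = 1.966782.
At ω = 1.966782 every |λ(B_ω)| = ω−1, so ρ_SOR = 0.966782.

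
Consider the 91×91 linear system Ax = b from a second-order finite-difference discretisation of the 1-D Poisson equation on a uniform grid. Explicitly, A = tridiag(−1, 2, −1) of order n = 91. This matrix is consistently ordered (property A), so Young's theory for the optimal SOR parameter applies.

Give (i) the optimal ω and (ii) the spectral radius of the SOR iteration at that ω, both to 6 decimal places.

ω* = 1.933972, ρ_SOR = 0.933972

spectrum of D⁻¹(L+U) = {cos(kπ/92) : 1≤k≤91}; ρ_J = cos(π/92) = 0.999417.
√(1−ρ_J²) = |sin(π/92)| = 0.0341411
Young: ω* = 2/(1+√(1−ρ_J²)) = 2/(1+0.0341411) = 2/1.0341411 = 1.933972.
ρ(B_{ω*}) = ω*−1 = 0.933972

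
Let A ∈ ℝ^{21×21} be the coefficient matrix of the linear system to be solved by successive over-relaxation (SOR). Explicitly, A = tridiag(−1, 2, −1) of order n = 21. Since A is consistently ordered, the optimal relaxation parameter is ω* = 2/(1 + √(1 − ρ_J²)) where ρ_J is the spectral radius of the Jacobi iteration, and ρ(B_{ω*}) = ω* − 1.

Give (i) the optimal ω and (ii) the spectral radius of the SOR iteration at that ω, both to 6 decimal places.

spectrum of D⁻¹(L+U) = {cos(kπ/22) : 1≤k≤21}; ρ_J = cos(π/22) = 0.989821.
root = sin(π/22) = 0.1423148  (since 1−cos² = sin²).
Then 2/(1+√(1−ρ_J²)) = 2/(1+0.1423148); ω* = 2/1.1423148 = 1.750831.
[ρ_SOR] ω* − 1 = 0.750831.

ω* = 1.750831, ρ_SOR = 0.750831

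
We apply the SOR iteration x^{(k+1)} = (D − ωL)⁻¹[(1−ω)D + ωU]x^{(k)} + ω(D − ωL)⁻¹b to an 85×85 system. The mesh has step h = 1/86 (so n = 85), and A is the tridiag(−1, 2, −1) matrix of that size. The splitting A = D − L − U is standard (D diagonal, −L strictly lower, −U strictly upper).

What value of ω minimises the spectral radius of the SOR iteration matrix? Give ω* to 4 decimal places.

[ρ_J] n=85: ρ(B_J) = cos(π/(n+1)) = cos(π/86) = 0.9993.
1 − cos²(π/86) = sin²(π/86) ⇒ √(1−ρ_J²) = sin(π/86) = 0.03652.
[ω*] 2 ÷ (1 + 0.03652) = 2 ÷ 1.03652 = 1.9295.
ρ_SOR = ω* − 1 = 1.9295 − 1 = 0.9295.

ω* = 1.9295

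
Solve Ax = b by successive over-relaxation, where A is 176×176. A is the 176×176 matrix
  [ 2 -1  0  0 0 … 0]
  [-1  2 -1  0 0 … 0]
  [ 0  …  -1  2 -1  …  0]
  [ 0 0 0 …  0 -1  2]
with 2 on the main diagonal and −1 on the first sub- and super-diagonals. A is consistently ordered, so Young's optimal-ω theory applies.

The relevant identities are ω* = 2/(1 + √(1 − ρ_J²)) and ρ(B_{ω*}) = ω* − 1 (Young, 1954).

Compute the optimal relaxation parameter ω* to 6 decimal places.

ω* = 1.965123

spectrum of D⁻¹(L+U) = {cos(kπ/177) : 1≤k≤176}; ρ_J = cos(π/177) = 0.999842.
√(1−ρ_J²) simplifies to sin(π/177) = 0.0177482.
[ω*] 2 ÷ (1 + 0.0177482) = 2 ÷ 1.0177482 = 1.965123.
At ω = 1.965123 every |λ(B_ω)| = ω−1, so ρ_SOR = 0.965123.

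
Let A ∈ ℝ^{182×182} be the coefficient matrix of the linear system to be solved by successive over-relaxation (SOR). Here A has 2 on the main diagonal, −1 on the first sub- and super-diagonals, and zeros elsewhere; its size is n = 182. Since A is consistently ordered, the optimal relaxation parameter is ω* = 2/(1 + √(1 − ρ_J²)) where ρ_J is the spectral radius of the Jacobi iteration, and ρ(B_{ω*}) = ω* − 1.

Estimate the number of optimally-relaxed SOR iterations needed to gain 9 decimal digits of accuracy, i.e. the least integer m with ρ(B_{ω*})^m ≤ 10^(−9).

[ρ_J] n=182: ρ(B_J) = cos(π/(n+1)) = cos(π/183) = 0.9998526.
root = sin(π/183) = 0.0171663  (since 1−cos² = sin²).
Then 2/(1+√(1−ρ_J²)) = 2/(1+0.0171663); ω* = 2/1.0171663 = 1.9662468.
and ρ(B_{ω*}) = 1.9662468 − 1 = 0.9662468.
For 9 digits: m = 9·ln10 / (−ln 0.9662468) = 20.7233/0.034336 = 603.544; round up → m = 604.

m = 604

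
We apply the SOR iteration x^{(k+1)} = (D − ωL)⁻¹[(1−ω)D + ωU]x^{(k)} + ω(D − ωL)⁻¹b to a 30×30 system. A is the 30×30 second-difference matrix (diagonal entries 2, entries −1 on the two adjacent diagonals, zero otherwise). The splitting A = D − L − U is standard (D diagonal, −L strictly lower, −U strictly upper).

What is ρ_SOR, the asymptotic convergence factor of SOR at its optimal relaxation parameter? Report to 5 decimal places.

[ρ_J] n=30: ρ(B_J) = cos(π/(n+1)) = cos(π/31) = 0.99487.
root = sin(π/31) = 0.101168  (since 1−cos² = sin²).
Then 2/(1+√(1−ρ_J²)) = 2/(1+0.101168); ω* = 2/1.101168 = 1.81625.
ρ_SOR = ω* − 1 ≈ 0.81625.

ρ_SOR = 0.81625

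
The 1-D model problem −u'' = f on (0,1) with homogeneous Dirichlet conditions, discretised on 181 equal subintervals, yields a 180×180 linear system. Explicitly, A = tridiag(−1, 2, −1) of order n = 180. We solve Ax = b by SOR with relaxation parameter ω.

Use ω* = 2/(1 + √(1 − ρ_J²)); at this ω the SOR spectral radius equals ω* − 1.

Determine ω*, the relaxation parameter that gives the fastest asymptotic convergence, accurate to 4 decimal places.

ω* = 1.9659

n=180: λ(B_J) = 1 − λ(A)/2 = cos(kπ/181); k=1 gives ρ_J = 0.9998.
√(1−ρ_J²) = |sin(π/181)| = 0.01736
ω* = 2/(1+0.01736) = 1.9659
ρ_SOR = ω* − 1 ≈ 0.9659.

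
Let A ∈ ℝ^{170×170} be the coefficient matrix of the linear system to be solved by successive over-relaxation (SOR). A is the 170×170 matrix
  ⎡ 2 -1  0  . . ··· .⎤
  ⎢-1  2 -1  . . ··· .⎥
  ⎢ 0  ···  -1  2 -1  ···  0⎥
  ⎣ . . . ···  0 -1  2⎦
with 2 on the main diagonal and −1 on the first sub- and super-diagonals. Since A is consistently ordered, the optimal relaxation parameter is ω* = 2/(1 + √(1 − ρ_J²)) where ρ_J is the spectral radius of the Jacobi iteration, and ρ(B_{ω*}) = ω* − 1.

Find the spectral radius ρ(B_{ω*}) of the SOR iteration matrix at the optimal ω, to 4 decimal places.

ρ_SOR = 0.9639

B_J for the 170×170 system has eigenvalues cos(kπ/171); ρ_J = cos(π/171) = 0.9998.
root = sin(π/171) = 0.01837  (since 1−cos² = sin²).
So ω* = 2/1.01837 = 1.9639 (Young).
Hence ρ(B_{ω*}) = 1.9639 − 1 = 0.9639.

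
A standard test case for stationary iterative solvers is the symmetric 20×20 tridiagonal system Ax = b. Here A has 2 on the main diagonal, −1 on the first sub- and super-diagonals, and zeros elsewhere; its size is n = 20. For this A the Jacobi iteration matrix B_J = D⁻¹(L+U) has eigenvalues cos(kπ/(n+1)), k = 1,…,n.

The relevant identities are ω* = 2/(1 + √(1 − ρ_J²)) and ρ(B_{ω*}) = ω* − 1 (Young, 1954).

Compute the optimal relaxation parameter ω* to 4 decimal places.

ω* = 1.7406

[ρ_J] n=20: ρ(B_J) = cos(π/(n+1)) = cos(π/21) = 0.9888.
√(1−ρ_J²) = |sin(π/21)| = 0.14904
So ω* = 2/1.14904 = 1.7406 (Young).
[ρ_SOR] ω* − 1 = 0.7406.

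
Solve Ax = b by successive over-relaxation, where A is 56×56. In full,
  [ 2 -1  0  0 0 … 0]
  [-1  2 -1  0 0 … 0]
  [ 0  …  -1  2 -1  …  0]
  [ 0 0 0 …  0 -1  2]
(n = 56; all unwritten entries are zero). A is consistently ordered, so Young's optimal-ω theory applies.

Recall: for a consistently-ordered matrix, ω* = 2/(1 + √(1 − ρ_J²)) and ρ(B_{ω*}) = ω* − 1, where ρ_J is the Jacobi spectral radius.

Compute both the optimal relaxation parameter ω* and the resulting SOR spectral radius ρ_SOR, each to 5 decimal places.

ω* = 1.89558, ρ_SOR = 0.89558

With n=56, ρ(Jacobi) = cos(π/57) = 0.99848.
√(1 − cos²(π/57)) = sin(π/57) ≈ 0.055088.
ω* = 2 / (1 + 0.055088) = 2 / 1.055088 ≈ 1.89558.
ρ_SOR = ω* − 1 ≈ 0.89558.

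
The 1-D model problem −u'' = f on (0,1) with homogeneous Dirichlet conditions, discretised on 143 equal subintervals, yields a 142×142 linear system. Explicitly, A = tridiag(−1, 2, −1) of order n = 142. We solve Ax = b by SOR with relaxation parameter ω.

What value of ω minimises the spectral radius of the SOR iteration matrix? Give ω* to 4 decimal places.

ω* = 1.9570

n=142: λ(B_J) = 1 − λ(A)/2 = cos(kπ/143); k=1 gives ρ_J = 0.9998.
√(1−ρ_J²) = |sin(π/143)| = 0.02197
ω* = 2/(1+0.02197) = 1.9570
At ω = 1.9570 every |λ(B_ω)| = ω−1, so ρ_SOR = 0.9570.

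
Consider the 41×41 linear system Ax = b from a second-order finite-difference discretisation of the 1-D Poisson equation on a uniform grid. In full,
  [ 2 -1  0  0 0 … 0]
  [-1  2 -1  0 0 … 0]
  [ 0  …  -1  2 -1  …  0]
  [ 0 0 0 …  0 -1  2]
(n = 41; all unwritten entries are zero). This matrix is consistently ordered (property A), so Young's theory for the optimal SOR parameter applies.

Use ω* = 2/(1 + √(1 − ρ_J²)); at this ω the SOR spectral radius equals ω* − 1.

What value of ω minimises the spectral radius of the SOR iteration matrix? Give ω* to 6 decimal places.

B_J for the 41×41 system has eigenvalues cos(kπ/42); ρ_J = cos(π/42) = 0.997204.
1 − cos²(π/42) = sin²(π/42) ⇒ √(1−ρ_J²) = sin(π/42) = 0.0747301.
ω* = 2 / (1 + 0.0747301) = 2 / 1.0747301 ≈ 1.860932.
and ρ(B_{ω*}) = 1.860932 − 1 = 0.860932.

ω* = 1.860932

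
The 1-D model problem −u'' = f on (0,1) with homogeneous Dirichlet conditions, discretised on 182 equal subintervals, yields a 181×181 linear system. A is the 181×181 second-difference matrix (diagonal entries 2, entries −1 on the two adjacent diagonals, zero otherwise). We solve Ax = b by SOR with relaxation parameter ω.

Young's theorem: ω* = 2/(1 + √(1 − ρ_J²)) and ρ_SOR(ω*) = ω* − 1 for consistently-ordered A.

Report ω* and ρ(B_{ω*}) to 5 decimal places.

ω* = 1.96606, ρ_SOR = 0.96606

n=181: λ(B_J) = 1 − λ(A)/2 = cos(kπ/182); k=1 gives ρ_J = 0.99985.
√(1−ρ_J²) simplifies to sin(π/182) = 0.017261.
Young: ω* = 2/(1+√(1−ρ_J²)) = 2/(1+0.017261) = 2/1.017261 = 1.96606.
and ρ(B_{ω*}) = 1.96606 − 1 = 0.96606.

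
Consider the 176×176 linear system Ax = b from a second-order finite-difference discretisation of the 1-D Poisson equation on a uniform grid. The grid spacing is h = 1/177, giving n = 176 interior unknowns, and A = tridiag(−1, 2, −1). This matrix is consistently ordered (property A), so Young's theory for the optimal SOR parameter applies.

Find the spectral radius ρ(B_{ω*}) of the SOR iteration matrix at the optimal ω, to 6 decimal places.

ρ_J = max_k |cos(kπ/177)| = cos(π/177) = 0.999842
√(1−ρ_J²) = |sin(π/177)| = 0.0177482
So ω* = 2/1.0177482 = 1.965123 (Young).
ρ(B_{ω*}) = ω*−1 = 0.965123

ρ_SOR = 0.965123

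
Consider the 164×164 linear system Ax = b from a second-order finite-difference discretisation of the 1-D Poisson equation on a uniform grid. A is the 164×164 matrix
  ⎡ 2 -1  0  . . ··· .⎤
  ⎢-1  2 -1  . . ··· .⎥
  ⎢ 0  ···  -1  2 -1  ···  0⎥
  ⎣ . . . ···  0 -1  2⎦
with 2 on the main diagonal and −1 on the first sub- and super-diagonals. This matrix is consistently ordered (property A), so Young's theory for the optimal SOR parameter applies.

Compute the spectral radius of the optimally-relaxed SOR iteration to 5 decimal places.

ρ_SOR = 0.96263

n=164: λ(B_J) = 1 − λ(A)/2 = cos(kπ/165); k=1 gives ρ_J = 0.99982.
√(1−ρ_J²) simplifies to sin(π/165) = 0.019039.
Young: ω* = 2/(1+√(1−ρ_J²)) = 2/(1+0.019039) = 2/1.019039 = 1.96263.
ρ(B_{ω*}) = ω*−1 = 0.96263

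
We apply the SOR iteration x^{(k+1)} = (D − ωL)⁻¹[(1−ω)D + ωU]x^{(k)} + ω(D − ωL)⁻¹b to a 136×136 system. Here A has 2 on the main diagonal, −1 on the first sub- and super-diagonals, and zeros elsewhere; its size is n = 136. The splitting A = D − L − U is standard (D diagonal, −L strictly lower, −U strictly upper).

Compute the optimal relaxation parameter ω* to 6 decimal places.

ρ_J = max_k |cos(kπ/137)| = cos(π/137) = 0.999737
√(1 − cos²(π/137)) = sin(π/137) ≈ 0.0229293.
So ω* = 2/1.0229293 = 1.955169 (Young).
ρ_SOR = ω* − 1 = 1.955169 − 1 = 0.955169.

ω* = 1.955169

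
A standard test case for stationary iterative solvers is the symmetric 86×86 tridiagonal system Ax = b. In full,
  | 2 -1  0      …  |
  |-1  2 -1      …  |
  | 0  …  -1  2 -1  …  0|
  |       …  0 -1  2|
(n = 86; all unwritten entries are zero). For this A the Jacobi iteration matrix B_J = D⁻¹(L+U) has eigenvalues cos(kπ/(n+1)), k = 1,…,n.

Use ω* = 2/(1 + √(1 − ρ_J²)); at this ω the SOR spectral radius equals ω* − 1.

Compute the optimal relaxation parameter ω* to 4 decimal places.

ρ_J = max_k |cos(kπ/87)| = cos(π/87) = 0.9993
√(1−ρ_J²) simplifies to sin(π/87) = 0.03610.
ω* = 2/(1+0.03610) = 1.9303
and ρ(B_{ω*}) = 1.9303 − 1 = 0.9303.

ω* = 1.9303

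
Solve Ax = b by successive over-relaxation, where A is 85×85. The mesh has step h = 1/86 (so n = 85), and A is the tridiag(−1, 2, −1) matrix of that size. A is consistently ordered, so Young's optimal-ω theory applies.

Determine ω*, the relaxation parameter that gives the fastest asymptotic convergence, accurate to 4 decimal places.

With n=85, ρ(Jacobi) = cos(π/86) = 0.9993.
√(1 − cos²(π/86)) = sin(π/86) ≈ 0.03652.
Young: ω* = 2/(1+√(1−ρ_J²)) = 2/(1+0.03652) = 2/1.03652 = 1.9295.
ρ(B_{ω*}) = ω*−1 = 0.9295

ω* = 1.9295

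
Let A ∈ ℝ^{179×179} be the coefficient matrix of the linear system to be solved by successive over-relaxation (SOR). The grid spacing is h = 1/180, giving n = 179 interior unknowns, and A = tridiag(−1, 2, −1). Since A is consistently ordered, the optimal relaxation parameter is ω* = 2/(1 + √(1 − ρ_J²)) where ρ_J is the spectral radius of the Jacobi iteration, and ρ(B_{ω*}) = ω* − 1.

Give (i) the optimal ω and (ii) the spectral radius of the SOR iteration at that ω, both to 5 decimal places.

ω* = 1.96569, ρ_SOR = 0.96569

With n=179, ρ(Jacobi) = cos(π/180) = 0.99985.
1 − cos²(π/180) = sin²(π/180) ⇒ √(1−ρ_J²) = sin(π/180) = 0.017452.
ω* = 2/(1 + 0.017452) = 2/1.017452 = 1.96569.
At ω = 1.96569 every |λ(B_ω)| = ω−1, so ρ_SOR = 0.96569.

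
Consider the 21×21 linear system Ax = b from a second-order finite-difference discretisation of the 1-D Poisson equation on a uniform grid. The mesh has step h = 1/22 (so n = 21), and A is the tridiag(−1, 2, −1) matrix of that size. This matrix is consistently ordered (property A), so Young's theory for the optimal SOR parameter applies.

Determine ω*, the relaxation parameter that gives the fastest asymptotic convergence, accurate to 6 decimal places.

ω* = 1.750831

n=21: λ(B_J) = 1 − λ(A)/2 = cos(kπ/22); k=1 gives ρ_J = 0.989821.
√(1−ρ_J²) = |sin(π/22)| = 0.1423148
[ω*] 2 ÷ (1 + 0.1423148) = 2 ÷ 1.1423148 = 1.750831.
ρ(B_{ω*}) = ω*−1 = 0.750831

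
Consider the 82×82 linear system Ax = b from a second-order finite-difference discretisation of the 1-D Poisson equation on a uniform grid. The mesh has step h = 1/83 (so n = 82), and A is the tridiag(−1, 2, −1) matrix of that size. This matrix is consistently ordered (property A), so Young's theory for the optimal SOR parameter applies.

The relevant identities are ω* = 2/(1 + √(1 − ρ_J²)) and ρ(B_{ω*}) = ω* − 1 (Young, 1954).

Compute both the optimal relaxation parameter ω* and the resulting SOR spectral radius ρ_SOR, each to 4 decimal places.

ω* = 1.9271, ρ_SOR = 0.9271

½·tridiag(1,0,1) at n=82: λ_k = cos(kπ/83); max |λ| at k=1 ⇒ ρ_J = cos(π/83) ≈ 0.9993.
√(1−ρ_J²) simplifies to sin(π/83) = 0.03784.
Then 2/(1+√(1−ρ_J²)) = 2/(1+0.03784); ω* = 2/1.03784 = 1.9271.
and ρ(B_{ω*}) = 1.9271 − 1 = 0.9271.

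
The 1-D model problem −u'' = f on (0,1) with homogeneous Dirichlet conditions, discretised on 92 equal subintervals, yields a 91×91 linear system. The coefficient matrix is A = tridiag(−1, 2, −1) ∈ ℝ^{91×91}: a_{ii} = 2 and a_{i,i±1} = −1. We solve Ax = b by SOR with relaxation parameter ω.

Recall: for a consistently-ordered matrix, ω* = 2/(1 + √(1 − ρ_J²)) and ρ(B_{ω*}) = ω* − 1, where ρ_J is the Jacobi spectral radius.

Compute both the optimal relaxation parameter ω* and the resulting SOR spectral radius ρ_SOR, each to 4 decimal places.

½·tridiag(1,0,1) at n=91: λ_k = cos(kπ/92); max |λ| at k=1 ⇒ ρ_J = cos(π/92) ≈ 0.9994.
1 − cos²(π/92) = sin²(π/92) ⇒ √(1−ρ_J²) = sin(π/92) = 0.03414.
Then 2/(1+√(1−ρ_J²)) = 2/(1+0.03414); ω* = 2/1.03414 = 1.9340.
ρ(B_{ω*}) = ω*−1 = 0.9340

ω* = 1.9340, ρ_SOR = 0.9340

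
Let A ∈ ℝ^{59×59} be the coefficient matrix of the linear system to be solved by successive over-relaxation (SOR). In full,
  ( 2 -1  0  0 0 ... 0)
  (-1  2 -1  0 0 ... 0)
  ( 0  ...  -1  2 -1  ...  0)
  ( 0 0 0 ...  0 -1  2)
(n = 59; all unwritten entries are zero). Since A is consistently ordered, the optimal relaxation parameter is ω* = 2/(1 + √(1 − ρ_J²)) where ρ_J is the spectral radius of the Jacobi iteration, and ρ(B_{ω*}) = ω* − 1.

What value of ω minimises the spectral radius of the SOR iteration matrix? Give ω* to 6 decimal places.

[ρ_J] n=59: ρ(B_J) = cos(π/(n+1)) = cos(π/60) = 0.998630.
root = sin(π/60) = 0.0523360  (since 1−cos² = sin²).
ω* = 2/(1+0.0523360) = 1.900534
At ω = 1.900534 every |λ(B_ω)| = ω−1, so ρ_SOR = 0.900534.

ω* = 1.900534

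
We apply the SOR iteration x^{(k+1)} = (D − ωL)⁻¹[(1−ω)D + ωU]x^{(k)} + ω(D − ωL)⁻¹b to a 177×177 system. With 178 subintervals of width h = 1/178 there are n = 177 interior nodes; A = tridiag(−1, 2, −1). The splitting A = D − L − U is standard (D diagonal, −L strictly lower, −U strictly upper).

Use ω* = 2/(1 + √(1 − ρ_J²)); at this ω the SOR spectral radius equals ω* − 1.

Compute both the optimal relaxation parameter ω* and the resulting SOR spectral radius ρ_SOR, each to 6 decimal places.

ω* = 1.965315, ρ_SOR = 0.965315

B_J for the 177×177 system has eigenvalues cos(kπ/178); ρ_J = cos(π/178) = 0.999844.
1 − cos²(π/178) = sin²(π/178) ⇒ √(1−ρ_J²) = sin(π/178) = 0.0176485.
ω* = 2 / (1 + 0.0176485) = 2 / 1.0176485 ≈ 1.965315.
At ω = 1.965315 every |λ(B_ω)| = ω−1, so ρ_SOR = 0.965315.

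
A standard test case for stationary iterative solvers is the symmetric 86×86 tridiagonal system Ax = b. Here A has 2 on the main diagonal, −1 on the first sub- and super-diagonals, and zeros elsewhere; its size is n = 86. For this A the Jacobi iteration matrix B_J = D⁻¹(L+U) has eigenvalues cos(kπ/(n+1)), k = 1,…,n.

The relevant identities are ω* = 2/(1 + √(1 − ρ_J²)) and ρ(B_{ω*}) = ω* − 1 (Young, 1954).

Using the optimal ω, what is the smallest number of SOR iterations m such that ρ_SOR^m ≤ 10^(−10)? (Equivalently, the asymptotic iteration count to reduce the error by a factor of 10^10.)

m = 319

½·tridiag(1,0,1) at n=86: λ_k = cos(kπ/87); max |λ| at k=1 ⇒ ρ_J = cos(π/87) ≈ 0.9993481.
root = sin(π/87) = 0.0361024  (since 1−cos² = sin²).
ω* = 2/(1 + 0.0361024) = 2/1.0361024 = 1.9303111.
[ρ_SOR] ω* − 1 = 0.9303111.
10·ln10 = 23.0259; −ln(0.9303111) = 0.0722362; m = ⌈23.0259/0.0722362⌉ = ⌈318.758⌉ = 319.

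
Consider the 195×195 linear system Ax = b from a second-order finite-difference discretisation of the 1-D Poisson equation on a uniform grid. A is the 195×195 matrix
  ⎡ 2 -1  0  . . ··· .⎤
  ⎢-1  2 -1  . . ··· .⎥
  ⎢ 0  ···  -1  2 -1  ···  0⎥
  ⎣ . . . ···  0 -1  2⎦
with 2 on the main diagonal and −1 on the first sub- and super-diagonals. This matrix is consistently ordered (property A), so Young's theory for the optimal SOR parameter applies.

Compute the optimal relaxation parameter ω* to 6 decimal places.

n=195: λ(B_J) = 1 − λ(A)/2 = cos(kπ/196); k=1 gives ρ_J = 0.999872.
√(1−ρ_J²) simplifies to sin(π/196) = 0.0160278.
ω* = 2/(1+0.0160278) = 1.968450
ρ_SOR = ω* − 1 ≈ 0.968450.

ω* = 1.968450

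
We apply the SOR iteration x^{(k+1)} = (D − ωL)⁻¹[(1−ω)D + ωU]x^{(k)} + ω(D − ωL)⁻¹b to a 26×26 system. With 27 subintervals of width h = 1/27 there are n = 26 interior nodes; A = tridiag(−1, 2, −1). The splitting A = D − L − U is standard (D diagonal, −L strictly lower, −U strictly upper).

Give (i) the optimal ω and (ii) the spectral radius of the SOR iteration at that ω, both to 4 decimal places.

ω* = 1.7920, ρ_SOR = 0.7920

n=26: λ(B_J) = 1 − λ(A)/2 = cos(kπ/27); k=1 gives ρ_J = 0.9932.
√(1 − cos²(π/27)) = sin(π/27) ≈ 0.11609.
ω* = 2 / (1 + 0.11609) = 2 / 1.11609 ≈ 1.7920.
and ρ(B_{ω*}) = 1.7920 − 1 = 0.7920.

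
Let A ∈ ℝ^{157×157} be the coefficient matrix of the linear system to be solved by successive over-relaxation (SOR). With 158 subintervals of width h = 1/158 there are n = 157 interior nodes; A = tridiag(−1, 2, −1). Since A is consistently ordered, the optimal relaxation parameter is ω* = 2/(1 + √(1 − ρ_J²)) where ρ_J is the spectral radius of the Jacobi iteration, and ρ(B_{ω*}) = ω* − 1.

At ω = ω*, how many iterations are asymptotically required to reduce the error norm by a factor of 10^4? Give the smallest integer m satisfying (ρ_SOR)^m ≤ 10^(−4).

m = 232

ρ_J = max_k |cos(kπ/158)| = cos(π/158) = 0.9998023
1 − cos²(π/158) = sin²(π/158) ⇒ √(1−ρ_J²) = sin(π/158) = 0.0198822.
ω* = 2 / (1 + 0.0198822) = 2 / 1.0198822 ≈ 1.9610108.
ρ_SOR = ω* − 1 ≈ 0.9610108.
Need (0.9610108)^m ≤ 10^(−4): m ≥ 4·ln10/|ln 0.9610108| = 9.21034/0.0397696 = 231.592 ⇒ m = 232.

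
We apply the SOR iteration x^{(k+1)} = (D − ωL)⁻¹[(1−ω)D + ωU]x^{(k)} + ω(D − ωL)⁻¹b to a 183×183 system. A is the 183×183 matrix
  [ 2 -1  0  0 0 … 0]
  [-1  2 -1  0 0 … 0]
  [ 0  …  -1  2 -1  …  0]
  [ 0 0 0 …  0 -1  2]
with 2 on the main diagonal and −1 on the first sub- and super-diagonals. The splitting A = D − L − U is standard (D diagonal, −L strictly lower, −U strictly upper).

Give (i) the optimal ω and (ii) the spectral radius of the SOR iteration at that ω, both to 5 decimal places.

ρ_J = max_k |cos(kπ/184)| = cos(π/184) = 0.99985
√(1 − cos²(π/184)) = sin(π/184) ≈ 0.017073.
ω* = 2 / (1 + 0.017073) = 2 / 1.017073 ≈ 1.96643.
ρ(B_{ω*}) = ω*−1 = 0.96643

ω* = 1.96643, ρ_SOR = 0.96643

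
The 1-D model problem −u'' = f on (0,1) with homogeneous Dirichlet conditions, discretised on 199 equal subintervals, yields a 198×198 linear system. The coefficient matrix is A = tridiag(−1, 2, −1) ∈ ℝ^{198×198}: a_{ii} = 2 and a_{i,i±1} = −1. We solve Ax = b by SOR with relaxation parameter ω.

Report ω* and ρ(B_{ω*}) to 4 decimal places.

spectrum of D⁻¹(L+U) = {cos(kπ/199) : 1≤k≤198}; ρ_J = cos(π/199) = 0.9999.
1 − cos²(π/199) = sin²(π/199) ⇒ √(1−ρ_J²) = sin(π/199) = 0.01579.
ω* = 2/(1 + 0.01579) = 2/1.01579 = 1.9689.
and ρ(B_{ω*}) = 1.9689 − 1 = 0.9689.

ω* = 1.9689, ρ_SOR = 0.9689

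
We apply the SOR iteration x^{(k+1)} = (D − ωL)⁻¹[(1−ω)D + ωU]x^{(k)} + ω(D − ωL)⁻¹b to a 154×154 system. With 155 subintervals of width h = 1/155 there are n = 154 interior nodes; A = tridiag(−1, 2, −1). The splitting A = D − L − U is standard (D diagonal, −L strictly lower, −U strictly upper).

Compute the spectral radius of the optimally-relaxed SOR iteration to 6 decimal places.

B_J for the 154×154 system has eigenvalues cos(kπ/155); ρ_J = cos(π/155) = 0.999795.
√(1 − cos²(π/155)) = sin(π/155) ≈ 0.0202670.
Then 2/(1+√(1−ρ_J²)) = 2/(1+0.0202670); ω* = 2/1.0202670 = 1.960271.
[ρ_SOR] ω* − 1 = 0.960271.

ρ_SOR = 0.960271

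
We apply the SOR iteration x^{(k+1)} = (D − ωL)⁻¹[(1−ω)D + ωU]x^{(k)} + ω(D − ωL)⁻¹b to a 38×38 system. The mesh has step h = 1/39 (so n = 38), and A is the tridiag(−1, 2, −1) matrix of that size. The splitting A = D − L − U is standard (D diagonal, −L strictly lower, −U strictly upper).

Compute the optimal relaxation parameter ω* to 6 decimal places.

With n=38, ρ(Jacobi) = cos(π/39) = 0.996757.
√(1−ρ_J²) = |sin(π/39)| = 0.0804666
So ω* = 2/1.0804666 = 1.851052 (Young).
ρ_SOR = ω* − 1 ≈ 0.851052.

ω* = 1.851052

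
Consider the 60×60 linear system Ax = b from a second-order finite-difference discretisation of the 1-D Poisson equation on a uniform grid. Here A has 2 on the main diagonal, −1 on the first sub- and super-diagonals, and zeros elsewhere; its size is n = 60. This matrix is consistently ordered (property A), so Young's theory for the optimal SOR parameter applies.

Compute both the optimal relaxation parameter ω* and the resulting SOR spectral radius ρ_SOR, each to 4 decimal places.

B_J for the 60×60 system has eigenvalues cos(kπ/61); ρ_J = cos(π/61) = 0.9987.
√(1−ρ_J²) = |sin(π/61)| = 0.05148
ω* = 2/(1 + 0.05148) = 2/1.05148 = 1.9021.
ρ(B_{ω*}) = ω*−1 = 0.9021

ω* = 1.9021, ρ_SOR = 0.9021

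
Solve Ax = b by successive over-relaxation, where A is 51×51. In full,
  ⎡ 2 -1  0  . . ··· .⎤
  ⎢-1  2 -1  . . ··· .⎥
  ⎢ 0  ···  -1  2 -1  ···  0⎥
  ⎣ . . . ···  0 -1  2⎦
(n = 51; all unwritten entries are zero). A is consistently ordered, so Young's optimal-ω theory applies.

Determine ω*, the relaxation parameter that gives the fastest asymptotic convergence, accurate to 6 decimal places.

n=51: λ(B_J) = 1 − λ(A)/2 = cos(kπ/52); k=1 gives ρ_J = 0.998176.
1 − cos²(π/52) = sin²(π/52) ⇒ √(1−ρ_J²) = sin(π/52) = 0.0603785.
Then 2/(1+√(1−ρ_J²)) = 2/(1+0.0603785); ω* = 2/1.0603785 = 1.886119.
Hence ρ(B_{ω*}) = 1.886119 − 1 = 0.886119.

ω* = 1.886119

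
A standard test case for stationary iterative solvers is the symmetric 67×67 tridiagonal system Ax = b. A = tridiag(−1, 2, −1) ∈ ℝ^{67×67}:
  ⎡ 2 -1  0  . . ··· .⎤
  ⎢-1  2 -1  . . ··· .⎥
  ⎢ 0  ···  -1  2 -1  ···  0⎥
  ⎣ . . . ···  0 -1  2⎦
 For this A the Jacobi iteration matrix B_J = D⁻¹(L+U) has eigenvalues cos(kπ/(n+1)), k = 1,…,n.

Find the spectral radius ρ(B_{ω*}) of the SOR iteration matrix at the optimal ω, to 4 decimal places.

ρ_SOR = 0.9117

[ρ_J] n=67: ρ(B_J) = cos(π/(n+1)) = cos(π/68) = 0.9989.
√(1−ρ_J²) = |sin(π/68)| = 0.04618
ω* = 2/(1+0.04618) = 1.9117
and ρ(B_{ω*}) = 1.9117 − 1 = 0.9117.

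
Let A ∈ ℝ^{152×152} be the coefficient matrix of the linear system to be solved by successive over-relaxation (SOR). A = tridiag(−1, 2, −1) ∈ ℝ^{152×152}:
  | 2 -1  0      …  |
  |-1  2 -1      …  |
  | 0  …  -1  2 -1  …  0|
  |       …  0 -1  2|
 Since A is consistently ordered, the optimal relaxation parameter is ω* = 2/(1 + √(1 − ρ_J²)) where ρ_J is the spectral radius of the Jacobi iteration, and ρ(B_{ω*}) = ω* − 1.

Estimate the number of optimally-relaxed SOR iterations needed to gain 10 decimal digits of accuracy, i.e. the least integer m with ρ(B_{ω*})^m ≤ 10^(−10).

m = 561

ρ_J = max_k |cos(kπ/153)| = cos(π/153) = 0.9997892
root = sin(π/153) = 0.0205318  (since 1−cos² = sin²).
ω* = 2 / (1 + 0.0205318) = 2 / 1.0205318 ≈ 1.9597625.
Hence ρ(B_{ω*}) = 1.9597625 − 1 = 0.9597625.
(0.9597625)^m ≤ 10^{−10}  ⇒  m·ln(0.9597625) ≤ −10·ln10  ⇒  m ≥ 560.658  ⇒  m = 561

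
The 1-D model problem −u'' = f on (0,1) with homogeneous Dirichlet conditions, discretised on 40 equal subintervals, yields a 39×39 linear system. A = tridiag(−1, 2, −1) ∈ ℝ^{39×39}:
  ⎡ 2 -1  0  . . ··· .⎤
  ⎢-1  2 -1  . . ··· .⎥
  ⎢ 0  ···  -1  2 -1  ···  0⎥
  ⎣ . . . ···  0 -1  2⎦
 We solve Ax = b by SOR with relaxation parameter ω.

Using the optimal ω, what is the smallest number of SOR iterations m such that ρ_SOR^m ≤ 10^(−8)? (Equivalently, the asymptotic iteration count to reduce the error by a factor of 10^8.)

m = 118

ρ_J = max_k |cos(kπ/40)| = cos(π/40) = 0.9969173
1 − cos²(π/40) = sin²(π/40) ⇒ √(1−ρ_J²) = sin(π/40) = 0.0784591.
ω* = 2/(1+0.0784591) = 1.8544978
and ρ(B_{ω*}) = 1.8544978 − 1 = 0.8544978.
(0.8544978)^m ≤ 10^{−8}  ⇒  m·ln(0.8544978) ≤ −8·ln10  ⇒  m ≥ 117.149  ⇒  m = 118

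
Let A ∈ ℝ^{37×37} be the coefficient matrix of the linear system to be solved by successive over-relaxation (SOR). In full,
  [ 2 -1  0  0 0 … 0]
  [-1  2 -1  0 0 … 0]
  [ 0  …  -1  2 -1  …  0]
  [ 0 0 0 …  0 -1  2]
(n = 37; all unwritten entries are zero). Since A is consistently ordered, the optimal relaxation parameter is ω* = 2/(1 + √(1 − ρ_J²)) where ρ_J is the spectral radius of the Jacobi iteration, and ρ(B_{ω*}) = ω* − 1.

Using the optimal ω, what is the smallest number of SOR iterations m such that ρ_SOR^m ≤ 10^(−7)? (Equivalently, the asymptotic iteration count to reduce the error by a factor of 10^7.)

n=37: λ(B_J) = 1 − λ(A)/2 = cos(kπ/38); k=1 gives ρ_J = 0.9965845.
√(1 − cos²(π/38)) = sin(π/38) ≈ 0.0825793.
Young: ω* = 2/(1+√(1−ρ_J²)) = 2/(1+0.0825793) = 2/1.0825793 = 1.8474397.
ρ_SOR = ω* − 1 = 1.8474397 − 1 = 0.8474397.
7·ln10 = 16.1181; −ln(0.8474397) = 0.165536; m = ⌈16.1181/0.165536⌉ = ⌈97.369⌉ = 98.

m = 98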